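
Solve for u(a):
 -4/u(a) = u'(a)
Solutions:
 u(a) = -sqrt(C1 - 8*a)
 u(a) = sqrt(C1 - 8*a)


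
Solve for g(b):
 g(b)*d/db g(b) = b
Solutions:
 g(b) = -sqrt(C1 + b^2)
 g(b) = sqrt(C1 + b^2)


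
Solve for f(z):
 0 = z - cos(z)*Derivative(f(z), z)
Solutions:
 f(z) = C1 + Integral(z/cos(z), z)


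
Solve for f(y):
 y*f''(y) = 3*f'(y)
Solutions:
 f(y) = C1 + C2*y^4


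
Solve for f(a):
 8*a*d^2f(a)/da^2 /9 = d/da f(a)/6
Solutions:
 f(a) = C1 + C2*a^(19/16)


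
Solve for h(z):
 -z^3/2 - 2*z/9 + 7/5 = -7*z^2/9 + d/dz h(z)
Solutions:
 h(z) = C1 - z^4/8 + 7*z^3/27 - z^2/9 + 7*z/5


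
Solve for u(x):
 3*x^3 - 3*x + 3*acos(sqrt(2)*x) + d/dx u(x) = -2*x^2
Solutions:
 u(x) = C1 - 3*x^4/4 - 2*x^3/3 + 3*x^2/2 - 3*x*acos(sqrt(2)*x) + 3*sqrt(2)*sqrt(1 - 2*x^2)/2


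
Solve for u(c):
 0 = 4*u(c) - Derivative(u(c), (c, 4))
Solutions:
 u(c) = C1*exp(-sqrt(2)*c) + C2*exp(sqrt(2)*c) + C3*sin(sqrt(2)*c) + C4*cos(sqrt(2)*c)


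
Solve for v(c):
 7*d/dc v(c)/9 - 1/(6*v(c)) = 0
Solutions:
 v(c) = -sqrt(C1 + 21*c)/7
 v(c) = sqrt(C1 + 21*c)/7


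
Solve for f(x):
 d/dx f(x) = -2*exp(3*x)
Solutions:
 f(x) = C1 - 2*exp(3*x)/3


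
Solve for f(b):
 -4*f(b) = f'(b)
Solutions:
 f(b) = C1*exp(-4*b)


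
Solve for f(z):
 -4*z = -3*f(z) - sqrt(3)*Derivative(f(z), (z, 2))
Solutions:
 f(z) = C1*sin(3^(1/4)*z) + C2*cos(3^(1/4)*z) + 4*z/3


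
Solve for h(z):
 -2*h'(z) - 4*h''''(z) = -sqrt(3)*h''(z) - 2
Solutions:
 h(z) = C1 + C2*exp(z*(3^(5/6)/(sqrt(36 - sqrt(3)) + 6)^(1/3) + 3^(2/3)*(sqrt(36 - sqrt(3)) + 6)^(1/3))/12)*sin(z*(-3^(1/6)*(sqrt(36 - sqrt(3)) + 6)^(1/3) + 3^(1/3)/(sqrt(36 - sqrt(3)) + 6)^(1/3))/4) + C3*exp(z*(3^(5/6)/(sqrt(36 - sqrt(3)) + 6)^(1/3) + 3^(2/3)*(sqrt(36 - sqrt(3)) + 6)^(1/3))/12)*cos(z*(-3^(1/6)*(sqrt(36 - sqrt(3)) + 6)^(1/3) + 3^(1/3)/(sqrt(36 - sqrt(3)) + 6)^(1/3))/4) + C4*exp(-z*(3^(5/6)/(sqrt(36 - sqrt(3)) + 6)^(1/3) + 3^(2/3)*(sqrt(36 - sqrt(3)) + 6)^(1/3))/6) + z


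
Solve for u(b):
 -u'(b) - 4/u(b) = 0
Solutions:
 u(b) = -sqrt(C1 - 8*b)
 u(b) = sqrt(C1 - 8*b)


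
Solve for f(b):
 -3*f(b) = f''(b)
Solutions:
 f(b) = C1*sin(sqrt(3)*b) + C2*cos(sqrt(3)*b)


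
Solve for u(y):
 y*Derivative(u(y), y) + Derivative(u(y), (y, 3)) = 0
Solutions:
 u(y) = C1 + Integral(C2*airyai(-y) + C3*airybi(-y), y)


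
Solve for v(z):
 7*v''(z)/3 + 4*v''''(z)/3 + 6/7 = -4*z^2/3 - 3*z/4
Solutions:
 v(z) = C1 + C2*z + C3*sin(sqrt(7)*z/2) + C4*cos(sqrt(7)*z/2) - z^4/21 - 3*z^3/56 + z^2/7


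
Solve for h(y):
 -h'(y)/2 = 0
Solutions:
 h(y) = C1


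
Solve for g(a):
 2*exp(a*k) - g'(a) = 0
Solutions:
 g(a) = C1 + 2*exp(a*k)/k


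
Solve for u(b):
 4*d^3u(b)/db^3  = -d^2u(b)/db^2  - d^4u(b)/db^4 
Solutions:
 u(b) = C1 + C2*b + C3*exp(b*(-2 + sqrt(3))) + C4*exp(-b*(sqrt(3) + 2))


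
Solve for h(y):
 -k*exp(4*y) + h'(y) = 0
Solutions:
 h(y) = C1 + k*exp(4*y)/4


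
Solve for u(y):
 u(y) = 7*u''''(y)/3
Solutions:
 u(y) = C1*exp(-3^(1/4)*7^(3/4)*y/7) + C2*exp(3^(1/4)*7^(3/4)*y/7) + C3*sin(3^(1/4)*7^(3/4)*y/7) + C4*cos(3^(1/4)*7^(3/4)*y/7)


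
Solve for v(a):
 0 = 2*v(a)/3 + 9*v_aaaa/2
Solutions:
 v(a) = (C1*sin(3^(1/4)*a/3) + C2*cos(3^(1/4)*a/3))*exp(-3^(1/4)*a/3) + (C3*sin(3^(1/4)*a/3) + C4*cos(3^(1/4)*a/3))*exp(3^(1/4)*a/3)


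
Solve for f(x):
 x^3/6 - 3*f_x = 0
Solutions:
 f(x) = C1 + x^4/72


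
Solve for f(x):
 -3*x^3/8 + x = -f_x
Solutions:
 f(x) = C1 + 3*x^4/32 - x^2/2


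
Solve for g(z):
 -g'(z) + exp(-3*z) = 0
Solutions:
 g(z) = C1 - exp(-3*z)/3


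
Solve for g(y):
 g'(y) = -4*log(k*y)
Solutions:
 g(y) = C1 - 4*y*log(k*y) + 4*y


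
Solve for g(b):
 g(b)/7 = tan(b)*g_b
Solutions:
 g(b) = C1*sin(b)^(1/7)


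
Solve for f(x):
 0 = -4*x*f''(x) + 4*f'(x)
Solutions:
 f(x) = C1 + C2*x^2


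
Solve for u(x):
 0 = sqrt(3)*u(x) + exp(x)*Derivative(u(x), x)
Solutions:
 u(x) = C1*exp(sqrt(3)*exp(-x))


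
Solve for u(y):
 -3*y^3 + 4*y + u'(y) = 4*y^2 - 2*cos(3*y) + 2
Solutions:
 u(y) = C1 + 3*y^4/4 + 4*y^3/3 - 2*y^2 + 2*y - 2*sin(3*y)/3


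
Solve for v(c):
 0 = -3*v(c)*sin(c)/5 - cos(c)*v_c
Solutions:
 v(c) = C1*cos(c)^(3/5)


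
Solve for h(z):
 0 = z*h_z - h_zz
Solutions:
 h(z) = C1 + C2*erfi(sqrt(2)*z/2)


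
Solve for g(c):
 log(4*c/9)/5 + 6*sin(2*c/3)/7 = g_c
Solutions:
 g(c) = C1 + c*log(c)/5 - 2*c*log(3)/5 - c/5 + 2*c*log(2)/5 - 9*cos(2*c/3)/7


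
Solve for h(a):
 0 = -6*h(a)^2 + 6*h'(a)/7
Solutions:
 h(a) = -1/(C1 + 7*a)


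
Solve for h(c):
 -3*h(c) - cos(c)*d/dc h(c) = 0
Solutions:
 h(c) = C1*(sin(c) - 1)^(3/2)/(sin(c) + 1)^(3/2)


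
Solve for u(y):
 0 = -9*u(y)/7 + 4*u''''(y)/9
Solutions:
 u(y) = C1*exp(-3*sqrt(2)*7^(3/4)*y/14) + C2*exp(3*sqrt(2)*7^(3/4)*y/14) + C3*sin(3*sqrt(2)*7^(3/4)*y/14) + C4*cos(3*sqrt(2)*7^(3/4)*y/14)


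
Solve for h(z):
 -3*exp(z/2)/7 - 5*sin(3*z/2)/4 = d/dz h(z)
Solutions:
 h(z) = C1 - 6*exp(z/2)/7 + 5*cos(3*z/2)/6


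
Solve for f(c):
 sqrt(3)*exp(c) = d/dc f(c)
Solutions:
 f(c) = C1 + sqrt(3)*exp(c)


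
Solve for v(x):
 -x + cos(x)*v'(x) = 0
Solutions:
 v(x) = C1 + Integral(x/cos(x), x)


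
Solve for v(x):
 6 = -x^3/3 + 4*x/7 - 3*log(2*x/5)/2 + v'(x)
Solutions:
 v(x) = C1 + x^4/12 - 2*x^2/7 + 3*x*log(x)/2 - 2*x*log(5) + x*log(2) + x*log(10)/2 + 9*x/2


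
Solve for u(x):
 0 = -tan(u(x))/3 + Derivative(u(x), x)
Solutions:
 u(x) = pi - asin(C1*exp(x/3))
 u(x) = asin(C1*exp(x/3))


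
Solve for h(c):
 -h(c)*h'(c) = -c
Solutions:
 h(c) = -sqrt(C1 + c^2)
 h(c) = sqrt(C1 + c^2)


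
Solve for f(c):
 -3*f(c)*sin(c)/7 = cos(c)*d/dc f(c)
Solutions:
 f(c) = C1*cos(c)^(3/7)


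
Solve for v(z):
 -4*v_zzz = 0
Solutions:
 v(z) = C1 + C2*z + C3*z^2


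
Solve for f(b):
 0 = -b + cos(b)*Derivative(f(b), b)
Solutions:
 f(b) = C1 + Integral(b/cos(b), b)


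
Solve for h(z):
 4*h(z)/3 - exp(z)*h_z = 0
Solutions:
 h(z) = C1*exp(-4*exp(-z)/3)


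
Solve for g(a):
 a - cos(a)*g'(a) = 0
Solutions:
 g(a) = C1 + Integral(a/cos(a), a)


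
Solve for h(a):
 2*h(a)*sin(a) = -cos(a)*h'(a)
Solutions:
 h(a) = C1*cos(a)^2


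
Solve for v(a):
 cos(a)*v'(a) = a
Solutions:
 v(a) = C1 + Integral(a/cos(a), a)


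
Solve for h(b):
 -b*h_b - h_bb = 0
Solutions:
 h(b) = C1 + C2*erf(sqrt(2)*b/2)


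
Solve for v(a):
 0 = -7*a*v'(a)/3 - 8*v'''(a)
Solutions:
 v(a) = C1 + Integral(C2*airyai(-3^(2/3)*7^(1/3)*a/6) + C3*airybi(-3^(2/3)*7^(1/3)*a/6), a)


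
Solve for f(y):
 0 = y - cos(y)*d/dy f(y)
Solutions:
 f(y) = C1 + Integral(y/cos(y), y)


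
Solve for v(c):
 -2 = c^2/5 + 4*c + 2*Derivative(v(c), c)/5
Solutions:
 v(c) = C1 - c^3/6 - 5*c^2 - 5*c


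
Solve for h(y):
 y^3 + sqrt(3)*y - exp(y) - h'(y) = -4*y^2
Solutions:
 h(y) = C1 + y^4/4 + 4*y^3/3 + sqrt(3)*y^2/2 - exp(y)


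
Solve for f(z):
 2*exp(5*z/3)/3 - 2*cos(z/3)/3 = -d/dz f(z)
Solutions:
 f(z) = C1 - 2*exp(5*z/3)/5 + 2*sin(z/3)


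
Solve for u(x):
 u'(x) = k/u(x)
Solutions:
 u(x) = -sqrt(C1 + 2*k*x)
 u(x) = sqrt(C1 + 2*k*x)


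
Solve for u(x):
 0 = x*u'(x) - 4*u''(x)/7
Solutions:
 u(x) = C1 + C2*erfi(sqrt(14)*x/4)


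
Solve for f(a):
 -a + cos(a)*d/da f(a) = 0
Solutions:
 f(a) = C1 + Integral(a/cos(a), a)


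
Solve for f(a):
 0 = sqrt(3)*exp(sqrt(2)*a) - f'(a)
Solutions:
 f(a) = C1 + sqrt(6)*exp(sqrt(2)*a)/2


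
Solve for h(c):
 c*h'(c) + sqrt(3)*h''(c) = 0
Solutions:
 h(c) = C1 + C2*erf(sqrt(2)*3^(3/4)*c/6)


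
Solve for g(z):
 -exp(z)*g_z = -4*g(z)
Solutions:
 g(z) = C1*exp(-4*exp(-z))


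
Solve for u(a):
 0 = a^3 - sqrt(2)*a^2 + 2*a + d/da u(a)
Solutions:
 u(a) = C1 - a^4/4 + sqrt(2)*a^3/3 - a^2


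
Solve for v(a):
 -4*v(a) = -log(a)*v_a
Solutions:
 v(a) = C1*exp(4*li(a))


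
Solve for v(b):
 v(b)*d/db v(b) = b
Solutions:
 v(b) = -sqrt(C1 + b^2)
 v(b) = sqrt(C1 + b^2)


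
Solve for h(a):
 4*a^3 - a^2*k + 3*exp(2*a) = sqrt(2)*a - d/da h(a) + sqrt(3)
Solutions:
 h(a) = C1 - a^4 + a^3*k/3 + sqrt(2)*a^2/2 + sqrt(3)*a - 3*exp(2*a)/2


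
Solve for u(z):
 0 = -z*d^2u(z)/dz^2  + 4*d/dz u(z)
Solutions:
 u(z) = C1 + C2*z^5


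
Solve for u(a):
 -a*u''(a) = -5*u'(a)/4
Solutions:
 u(a) = C1 + C2*a^(9/4)


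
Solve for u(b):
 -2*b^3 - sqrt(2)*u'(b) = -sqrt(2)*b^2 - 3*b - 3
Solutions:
 u(b) = C1 - sqrt(2)*b^4/4 + b^3/3 + 3*sqrt(2)*b^2/4 + 3*sqrt(2)*b/2


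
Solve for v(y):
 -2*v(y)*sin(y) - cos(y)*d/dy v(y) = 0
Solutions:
 v(y) = C1*cos(y)^2


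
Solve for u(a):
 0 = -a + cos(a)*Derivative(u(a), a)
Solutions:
 u(a) = C1 + Integral(a/cos(a), a)


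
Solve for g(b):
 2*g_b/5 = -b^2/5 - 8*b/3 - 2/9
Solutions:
 g(b) = C1 - b^3/6 - 10*b^2/3 - 5*b/9


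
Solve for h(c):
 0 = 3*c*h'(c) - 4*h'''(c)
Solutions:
 h(c) = C1 + Integral(C2*airyai(6^(1/3)*c/2) + C3*airybi(6^(1/3)*c/2), c)


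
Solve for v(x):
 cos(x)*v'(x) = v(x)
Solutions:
 v(x) = C1*sqrt(sin(x) + 1)/sqrt(sin(x) - 1)


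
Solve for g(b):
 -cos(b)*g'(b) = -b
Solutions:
 g(b) = C1 + Integral(b/cos(b), b)


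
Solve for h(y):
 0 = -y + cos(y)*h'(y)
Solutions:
 h(y) = C1 + Integral(y/cos(y), y)


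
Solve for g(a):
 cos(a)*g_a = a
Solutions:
 g(a) = C1 + Integral(a/cos(a), a)


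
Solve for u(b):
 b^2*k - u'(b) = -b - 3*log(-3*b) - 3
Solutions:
 u(b) = C1 + b^3*k/3 + b^2/2 + 3*b*log(-b) + 3*b*log(3)


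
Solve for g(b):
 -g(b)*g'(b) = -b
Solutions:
 g(b) = -sqrt(C1 + b^2)
 g(b) = sqrt(C1 + b^2)


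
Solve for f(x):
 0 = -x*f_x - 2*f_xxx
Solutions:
 f(x) = C1 + Integral(C2*airyai(-2^(2/3)*x/2) + C3*airybi(-2^(2/3)*x/2), x)


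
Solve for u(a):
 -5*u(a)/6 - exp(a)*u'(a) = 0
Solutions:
 u(a) = C1*exp(5*exp(-a)/6)


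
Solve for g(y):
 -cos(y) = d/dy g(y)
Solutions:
 g(y) = C1 - sin(y)


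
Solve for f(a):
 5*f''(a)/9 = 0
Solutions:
 f(a) = C1 + C2*a


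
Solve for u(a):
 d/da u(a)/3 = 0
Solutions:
 u(a) = C1


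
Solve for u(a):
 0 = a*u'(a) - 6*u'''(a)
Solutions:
 u(a) = C1 + Integral(C2*airyai(6^(2/3)*a/6) + C3*airybi(6^(2/3)*a/6), a)


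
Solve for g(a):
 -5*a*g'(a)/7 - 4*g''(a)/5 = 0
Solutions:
 g(a) = C1 + C2*erf(5*sqrt(14)*a/28)


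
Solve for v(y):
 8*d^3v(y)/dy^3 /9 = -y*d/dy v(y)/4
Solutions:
 v(y) = C1 + Integral(C2*airyai(-2^(1/3)*3^(2/3)*y/4) + C3*airybi(-2^(1/3)*3^(2/3)*y/4), y)


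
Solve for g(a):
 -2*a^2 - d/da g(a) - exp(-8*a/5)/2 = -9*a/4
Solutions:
 g(a) = C1 - 2*a^3/3 + 9*a^2/8 + 5*exp(-8*a/5)/16


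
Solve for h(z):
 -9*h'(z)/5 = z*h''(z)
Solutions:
 h(z) = C1 + C2/z^(4/5)


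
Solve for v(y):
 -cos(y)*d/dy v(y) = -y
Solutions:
 v(y) = C1 + Integral(y/cos(y), y)


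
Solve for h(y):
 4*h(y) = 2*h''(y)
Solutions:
 h(y) = C1*exp(-sqrt(2)*y) + C2*exp(sqrt(2)*y)


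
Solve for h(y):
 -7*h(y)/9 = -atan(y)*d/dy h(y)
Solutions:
 h(y) = C1*exp(7*Integral(1/atan(y), y)/9)


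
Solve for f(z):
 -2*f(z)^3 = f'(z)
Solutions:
 f(z) = -sqrt(2)*sqrt(-1/(C1 - 2*z))/2
 f(z) = sqrt(2)*sqrt(-1/(C1 - 2*z))/2


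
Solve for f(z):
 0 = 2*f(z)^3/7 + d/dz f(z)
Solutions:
 f(z) = -sqrt(14)*sqrt(-1/(C1 - 2*z))/2
 f(z) = sqrt(14)*sqrt(-1/(C1 - 2*z))/2


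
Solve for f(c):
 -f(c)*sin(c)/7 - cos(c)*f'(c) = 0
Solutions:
 f(c) = C1*cos(c)^(1/7)


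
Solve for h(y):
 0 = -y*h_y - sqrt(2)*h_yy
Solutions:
 h(y) = C1 + C2*erf(2^(1/4)*y/2)


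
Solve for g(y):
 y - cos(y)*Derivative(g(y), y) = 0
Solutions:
 g(y) = C1 + Integral(y/cos(y), y)


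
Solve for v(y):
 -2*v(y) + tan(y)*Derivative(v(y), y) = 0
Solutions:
 v(y) = C1*sin(y)^2


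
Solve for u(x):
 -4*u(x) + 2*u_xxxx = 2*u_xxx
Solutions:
 u(x) = C1*exp(x*(-(17 + 3*sqrt(33))^(1/3) + 2/(17 + 3*sqrt(33))^(1/3) + 4)/6)*sin(sqrt(3)*x*(2/(17 + 3*sqrt(33))^(1/3) + (17 + 3*sqrt(33))^(1/3))/6) + C2*exp(x*(-(17 + 3*sqrt(33))^(1/3) + 2/(17 + 3*sqrt(33))^(1/3) + 4)/6)*cos(sqrt(3)*x*(2/(17 + 3*sqrt(33))^(1/3) + (17 + 3*sqrt(33))^(1/3))/6) + C3*exp(-x) + C4*exp(x*(-2/(17 + 3*sqrt(33))^(1/3) + 2 + (17 + 3*sqrt(33))^(1/3))/3)


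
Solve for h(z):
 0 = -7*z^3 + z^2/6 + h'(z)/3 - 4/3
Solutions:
 h(z) = C1 + 21*z^4/4 - z^3/6 + 4*z


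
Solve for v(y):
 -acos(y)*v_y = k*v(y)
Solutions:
 v(y) = C1*exp(-k*Integral(1/acos(y), y))


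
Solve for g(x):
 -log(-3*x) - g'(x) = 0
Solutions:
 g(x) = C1 - x*log(-x) + x*(1 - log(3))


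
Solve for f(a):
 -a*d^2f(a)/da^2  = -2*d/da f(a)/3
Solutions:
 f(a) = C1 + C2*a^(5/3)


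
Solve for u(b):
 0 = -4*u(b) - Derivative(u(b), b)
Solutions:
 u(b) = C1*exp(-4*b)


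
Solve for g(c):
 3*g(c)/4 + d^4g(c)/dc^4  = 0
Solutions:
 g(c) = (C1*sin(3^(1/4)*c/2) + C2*cos(3^(1/4)*c/2))*exp(-3^(1/4)*c/2) + (C3*sin(3^(1/4)*c/2) + C4*cos(3^(1/4)*c/2))*exp(3^(1/4)*c/2)


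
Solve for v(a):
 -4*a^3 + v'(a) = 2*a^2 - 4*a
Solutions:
 v(a) = C1 + a^4 + 2*a^3/3 - 2*a^2


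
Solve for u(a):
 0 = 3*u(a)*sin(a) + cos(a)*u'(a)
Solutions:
 u(a) = C1*cos(a)^3


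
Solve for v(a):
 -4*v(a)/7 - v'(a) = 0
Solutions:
 v(a) = C1*exp(-4*a/7)


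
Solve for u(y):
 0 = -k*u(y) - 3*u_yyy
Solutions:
 u(y) = C1*exp(3^(2/3)*y*(-k)^(1/3)/3) + C2*exp(y*(-k)^(1/3)*(-3^(2/3) + 3*3^(1/6)*I)/6) + C3*exp(-y*(-k)^(1/3)*(3^(2/3) + 3*3^(1/6)*I)/6)


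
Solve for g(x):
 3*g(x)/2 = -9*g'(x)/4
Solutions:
 g(x) = C1*exp(-2*x/3)


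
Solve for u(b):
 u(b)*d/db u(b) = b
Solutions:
 u(b) = -sqrt(C1 + b^2)
 u(b) = sqrt(C1 + b^2)


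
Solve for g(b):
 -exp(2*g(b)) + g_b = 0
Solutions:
 g(b) = log(-sqrt(-1/(C1 + b))) - log(2)/2
 g(b) = log(-1/(C1 + b))/2 - log(2)/2


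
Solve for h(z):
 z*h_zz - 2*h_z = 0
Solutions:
 h(z) = C1 + C2*z^3


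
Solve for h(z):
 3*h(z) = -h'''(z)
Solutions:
 h(z) = C3*exp(-3^(1/3)*z) + (C1*sin(3^(5/6)*z/2) + C2*cos(3^(5/6)*z/2))*exp(3^(1/3)*z/2)


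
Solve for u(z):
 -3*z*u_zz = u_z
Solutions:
 u(z) = C1 + C2*z^(2/3)


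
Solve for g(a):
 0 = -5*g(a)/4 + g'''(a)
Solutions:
 g(a) = C3*exp(10^(1/3)*a/2) + (C1*sin(10^(1/3)*sqrt(3)*a/4) + C2*cos(10^(1/3)*sqrt(3)*a/4))*exp(-10^(1/3)*a/4)


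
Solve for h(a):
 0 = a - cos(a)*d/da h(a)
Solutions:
 h(a) = C1 + Integral(a/cos(a), a)


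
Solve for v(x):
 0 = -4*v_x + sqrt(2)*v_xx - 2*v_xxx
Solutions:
 v(x) = C1 + (C2*sin(sqrt(30)*x/4) + C3*cos(sqrt(30)*x/4))*exp(sqrt(2)*x/4)


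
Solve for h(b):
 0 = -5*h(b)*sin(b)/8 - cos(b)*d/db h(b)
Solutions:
 h(b) = C1*cos(b)^(5/8)


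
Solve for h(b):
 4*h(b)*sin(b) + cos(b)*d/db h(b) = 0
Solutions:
 h(b) = C1*cos(b)^4


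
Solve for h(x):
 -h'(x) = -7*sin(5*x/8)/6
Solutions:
 h(x) = C1 - 28*cos(5*x/8)/15


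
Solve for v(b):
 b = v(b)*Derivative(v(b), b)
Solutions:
 v(b) = -sqrt(C1 + b^2)
 v(b) = sqrt(C1 + b^2)


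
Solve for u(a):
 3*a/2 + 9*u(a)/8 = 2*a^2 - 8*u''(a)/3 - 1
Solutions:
 u(a) = C1*sin(3*sqrt(3)*a/8) + C2*cos(3*sqrt(3)*a/8) + 16*a^2/9 - 4*a/3 - 2264/243


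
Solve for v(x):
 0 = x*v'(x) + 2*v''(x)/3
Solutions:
 v(x) = C1 + C2*erf(sqrt(3)*x/2)


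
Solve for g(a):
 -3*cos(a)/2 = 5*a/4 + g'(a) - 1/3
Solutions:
 g(a) = C1 - 5*a^2/8 + a/3 - 3*sin(a)/2


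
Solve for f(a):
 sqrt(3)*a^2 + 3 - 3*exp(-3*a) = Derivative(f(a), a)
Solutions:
 f(a) = C1 + sqrt(3)*a^3/3 + 3*a + exp(-3*a)


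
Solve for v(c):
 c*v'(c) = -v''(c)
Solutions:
 v(c) = C1 + C2*erf(sqrt(2)*c/2)


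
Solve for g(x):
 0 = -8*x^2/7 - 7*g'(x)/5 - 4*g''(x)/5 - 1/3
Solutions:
 g(x) = C1 + C2*exp(-7*x/4) - 40*x^3/147 + 160*x^2/343 - 5555*x/7203


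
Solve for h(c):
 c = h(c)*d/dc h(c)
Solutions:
 h(c) = -sqrt(C1 + c^2)
 h(c) = sqrt(C1 + c^2)


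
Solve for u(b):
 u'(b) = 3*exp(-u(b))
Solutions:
 u(b) = log(C1 + 3*b)


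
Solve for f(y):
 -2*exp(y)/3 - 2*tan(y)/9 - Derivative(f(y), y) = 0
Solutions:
 f(y) = C1 - 2*exp(y)/3 + 2*log(cos(y))/9


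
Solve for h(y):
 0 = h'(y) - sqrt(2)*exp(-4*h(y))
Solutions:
 h(y) = log(-I*(C1 + 4*sqrt(2)*y)^(1/4))
 h(y) = log(I*(C1 + 4*sqrt(2)*y)^(1/4))
 h(y) = log(-(C1 + 4*sqrt(2)*y)^(1/4))
 h(y) = log(C1 + 4*sqrt(2)*y)/4


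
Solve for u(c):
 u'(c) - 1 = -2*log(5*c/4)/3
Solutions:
 u(c) = C1 - 2*c*log(c)/3 + c*log(2*10^(1/3)/5) + 5*c/3


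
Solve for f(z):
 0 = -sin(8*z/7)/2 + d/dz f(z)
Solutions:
 f(z) = C1 - 7*cos(8*z/7)/16


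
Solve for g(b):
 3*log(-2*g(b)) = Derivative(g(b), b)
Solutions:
 -Integral(1/(log(-_y) + log(2)), (_y, g(b)))/3 = C1 - b


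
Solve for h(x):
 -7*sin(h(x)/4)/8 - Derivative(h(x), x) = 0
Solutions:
 7*x/8 + 2*log(cos(h(x)/4) - 1) - 2*log(cos(h(x)/4) + 1) = C1


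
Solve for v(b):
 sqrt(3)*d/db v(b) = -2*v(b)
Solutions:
 v(b) = C1*exp(-2*sqrt(3)*b/3)


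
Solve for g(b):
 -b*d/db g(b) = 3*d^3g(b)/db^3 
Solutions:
 g(b) = C1 + Integral(C2*airyai(-3^(2/3)*b/3) + C3*airybi(-3^(2/3)*b/3), b)


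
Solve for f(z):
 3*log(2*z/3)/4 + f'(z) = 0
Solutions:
 f(z) = C1 - 3*z*log(z)/4 - 3*z*log(2)/4 + 3*z/4 + 3*z*log(3)/4


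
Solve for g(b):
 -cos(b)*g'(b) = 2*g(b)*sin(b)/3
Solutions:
 g(b) = C1*cos(b)^(2/3)


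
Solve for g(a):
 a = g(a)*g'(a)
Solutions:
 g(a) = -sqrt(C1 + a^2)
 g(a) = sqrt(C1 + a^2)


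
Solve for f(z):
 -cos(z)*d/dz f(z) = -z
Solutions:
 f(z) = C1 + Integral(z/cos(z), z)


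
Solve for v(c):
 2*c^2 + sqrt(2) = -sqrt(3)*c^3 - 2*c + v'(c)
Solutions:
 v(c) = C1 + sqrt(3)*c^4/4 + 2*c^3/3 + c^2 + sqrt(2)*c


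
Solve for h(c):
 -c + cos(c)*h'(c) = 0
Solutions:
 h(c) = C1 + Integral(c/cos(c), c)


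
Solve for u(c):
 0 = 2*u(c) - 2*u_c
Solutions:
 u(c) = C1*exp(c)


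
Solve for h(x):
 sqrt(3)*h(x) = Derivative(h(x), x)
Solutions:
 h(x) = C1*exp(sqrt(3)*x)


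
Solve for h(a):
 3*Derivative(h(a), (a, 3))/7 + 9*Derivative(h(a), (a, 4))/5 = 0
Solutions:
 h(a) = C1 + C2*a + C3*a^2 + C4*exp(-5*a/21)


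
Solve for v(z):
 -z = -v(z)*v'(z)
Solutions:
 v(z) = -sqrt(C1 + z^2)
 v(z) = sqrt(C1 + z^2)


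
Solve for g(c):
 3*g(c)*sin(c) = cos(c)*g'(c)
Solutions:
 g(c) = C1/cos(c)^3


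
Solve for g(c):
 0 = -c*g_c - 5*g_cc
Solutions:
 g(c) = C1 + C2*erf(sqrt(10)*c/10)


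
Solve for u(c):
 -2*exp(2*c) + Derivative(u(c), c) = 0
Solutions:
 u(c) = C1 + exp(2*c)


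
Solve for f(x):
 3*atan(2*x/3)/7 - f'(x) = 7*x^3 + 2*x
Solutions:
 f(x) = C1 - 7*x^4/4 - x^2 + 3*x*atan(2*x/3)/7 - 9*log(4*x^2 + 9)/28


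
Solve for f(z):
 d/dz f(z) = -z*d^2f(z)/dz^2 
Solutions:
 f(z) = C1 + C2*log(z)


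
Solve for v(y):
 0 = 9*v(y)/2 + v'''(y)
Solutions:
 v(y) = C3*exp(-6^(2/3)*y/2) + (C1*sin(3*2^(2/3)*3^(1/6)*y/4) + C2*cos(3*2^(2/3)*3^(1/6)*y/4))*exp(6^(2/3)*y/4)


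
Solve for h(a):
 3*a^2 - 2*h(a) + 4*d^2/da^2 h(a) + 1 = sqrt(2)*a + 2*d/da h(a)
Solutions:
 h(a) = C1*exp(-a/2) + C2*exp(a) + 3*a^2/2 - 3*a - sqrt(2)*a/2 + sqrt(2)/2 + 19/2


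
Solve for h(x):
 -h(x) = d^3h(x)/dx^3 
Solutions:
 h(x) = C3*exp(-x) + (C1*sin(sqrt(3)*x/2) + C2*cos(sqrt(3)*x/2))*exp(x/2)


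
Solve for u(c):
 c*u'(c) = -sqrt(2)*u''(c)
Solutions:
 u(c) = C1 + C2*erf(2^(1/4)*c/2)


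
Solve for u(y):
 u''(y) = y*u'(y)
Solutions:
 u(y) = C1 + C2*erfi(sqrt(2)*y/2)


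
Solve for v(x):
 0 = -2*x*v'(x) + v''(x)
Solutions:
 v(x) = C1 + C2*erfi(x)


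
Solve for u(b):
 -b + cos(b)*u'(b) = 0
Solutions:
 u(b) = C1 + Integral(b/cos(b), b)


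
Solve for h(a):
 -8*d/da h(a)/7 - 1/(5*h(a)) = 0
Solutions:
 h(a) = -sqrt(C1 - 35*a)/10
 h(a) = sqrt(C1 - 35*a)/10


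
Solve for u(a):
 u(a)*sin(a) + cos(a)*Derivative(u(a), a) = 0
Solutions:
 u(a) = C1*cos(a)


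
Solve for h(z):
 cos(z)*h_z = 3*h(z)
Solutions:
 h(z) = C1*(sin(z) + 1)^(3/2)/(sin(z) - 1)^(3/2)


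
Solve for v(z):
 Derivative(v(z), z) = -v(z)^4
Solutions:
 v(z) = (-3^(2/3) - 3*3^(1/6)*I)*(1/(C1 + z))^(1/3)/6
 v(z) = (-3^(2/3) + 3*3^(1/6)*I)*(1/(C1 + z))^(1/3)/6
 v(z) = (1/(C1 + 3*z))^(1/3)


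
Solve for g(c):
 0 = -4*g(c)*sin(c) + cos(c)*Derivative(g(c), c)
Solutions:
 g(c) = C1/cos(c)^4


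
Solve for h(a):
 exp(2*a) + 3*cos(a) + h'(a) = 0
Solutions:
 h(a) = C1 - exp(2*a)/2 - 3*sin(a)


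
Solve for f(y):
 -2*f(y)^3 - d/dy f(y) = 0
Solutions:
 f(y) = -sqrt(2)*sqrt(-1/(C1 - 2*y))/2
 f(y) = sqrt(2)*sqrt(-1/(C1 - 2*y))/2


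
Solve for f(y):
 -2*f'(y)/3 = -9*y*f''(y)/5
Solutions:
 f(y) = C1 + C2*y^(37/27)


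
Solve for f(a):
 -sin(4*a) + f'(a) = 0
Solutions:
 f(a) = C1 - cos(4*a)/4


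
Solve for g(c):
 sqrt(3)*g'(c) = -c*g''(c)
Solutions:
 g(c) = C1 + C2*c^(1 - sqrt(3))


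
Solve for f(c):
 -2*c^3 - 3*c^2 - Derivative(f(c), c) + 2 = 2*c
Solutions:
 f(c) = C1 - c^4/2 - c^3 - c^2 + 2*c


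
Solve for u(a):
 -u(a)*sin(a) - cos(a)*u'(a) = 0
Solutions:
 u(a) = C1*cos(a)


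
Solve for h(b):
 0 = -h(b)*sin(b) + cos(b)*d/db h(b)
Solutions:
 h(b) = C1/cos(b)


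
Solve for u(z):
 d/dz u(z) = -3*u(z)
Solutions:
 u(z) = C1*exp(-3*z)


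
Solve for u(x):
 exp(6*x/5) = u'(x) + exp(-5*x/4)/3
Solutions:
 u(x) = C1 + 5*exp(6*x/5)/6 + 4*exp(-5*x/4)/15


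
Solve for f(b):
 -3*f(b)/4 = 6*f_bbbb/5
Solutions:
 f(b) = (C1*sin(2^(3/4)*5^(1/4)*b/4) + C2*cos(2^(3/4)*5^(1/4)*b/4))*exp(-2^(3/4)*5^(1/4)*b/4) + (C3*sin(2^(3/4)*5^(1/4)*b/4) + C4*cos(2^(3/4)*5^(1/4)*b/4))*exp(2^(3/4)*5^(1/4)*b/4)


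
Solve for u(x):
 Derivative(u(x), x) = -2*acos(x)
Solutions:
 u(x) = C1 - 2*x*acos(x) + 2*sqrt(1 - x^2)


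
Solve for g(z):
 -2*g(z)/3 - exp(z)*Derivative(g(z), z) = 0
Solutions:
 g(z) = C1*exp(2*exp(-z)/3)


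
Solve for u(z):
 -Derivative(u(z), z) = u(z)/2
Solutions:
 u(z) = C1*exp(-z/2)


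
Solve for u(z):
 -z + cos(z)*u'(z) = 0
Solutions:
 u(z) = C1 + Integral(z/cos(z), z)


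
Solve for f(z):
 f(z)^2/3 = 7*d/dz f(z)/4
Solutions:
 f(z) = -21/(C1 + 4*z)


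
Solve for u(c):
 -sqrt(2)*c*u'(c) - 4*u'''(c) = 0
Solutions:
 u(c) = C1 + Integral(C2*airyai(-sqrt(2)*c/2) + C3*airybi(-sqrt(2)*c/2), c)


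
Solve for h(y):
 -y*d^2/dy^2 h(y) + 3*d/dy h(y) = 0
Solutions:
 h(y) = C1 + C2*y^4


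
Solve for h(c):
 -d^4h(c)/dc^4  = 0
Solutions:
 h(c) = C1 + C2*c + C3*c^2 + C4*c^3


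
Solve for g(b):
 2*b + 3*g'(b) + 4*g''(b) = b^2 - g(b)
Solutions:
 g(b) = b^2 - 8*b + (C1*sin(sqrt(7)*b/8) + C2*cos(sqrt(7)*b/8))*exp(-3*b/8) + 16


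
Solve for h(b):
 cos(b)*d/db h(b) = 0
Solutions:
 h(b) = C1


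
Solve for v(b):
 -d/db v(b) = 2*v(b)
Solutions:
 v(b) = C1*exp(-2*b)


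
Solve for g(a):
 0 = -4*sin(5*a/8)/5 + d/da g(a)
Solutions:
 g(a) = C1 - 32*cos(5*a/8)/25


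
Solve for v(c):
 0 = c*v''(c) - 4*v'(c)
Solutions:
 v(c) = C1 + C2*c^5


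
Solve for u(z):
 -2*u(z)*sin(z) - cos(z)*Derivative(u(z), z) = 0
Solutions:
 u(z) = C1*cos(z)^2


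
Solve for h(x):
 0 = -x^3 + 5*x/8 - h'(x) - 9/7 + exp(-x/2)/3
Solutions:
 h(x) = C1 - x^4/4 + 5*x^2/16 - 9*x/7 - 2*exp(-x/2)/3


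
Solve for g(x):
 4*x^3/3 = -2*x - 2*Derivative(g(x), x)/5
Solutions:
 g(x) = C1 - 5*x^4/6 - 5*x^2/2


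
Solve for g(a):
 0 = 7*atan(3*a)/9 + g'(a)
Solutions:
 g(a) = C1 - 7*a*atan(3*a)/9 + 7*log(9*a^2 + 1)/54


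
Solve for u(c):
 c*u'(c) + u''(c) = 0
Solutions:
 u(c) = C1 + C2*erf(sqrt(2)*c/2)


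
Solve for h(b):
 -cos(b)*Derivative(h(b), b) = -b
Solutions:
 h(b) = C1 + Integral(b/cos(b), b)


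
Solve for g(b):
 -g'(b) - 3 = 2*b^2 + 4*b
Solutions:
 g(b) = C1 - 2*b^3/3 - 2*b^2 - 3*b


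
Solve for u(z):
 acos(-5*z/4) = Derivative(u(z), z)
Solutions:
 u(z) = C1 + z*acos(-5*z/4) + sqrt(16 - 25*z^2)/5


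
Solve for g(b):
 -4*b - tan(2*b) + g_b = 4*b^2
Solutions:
 g(b) = C1 + 4*b^3/3 + 2*b^2 - log(cos(2*b))/2


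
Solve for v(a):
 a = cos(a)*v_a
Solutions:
 v(a) = C1 + Integral(a/cos(a), a)


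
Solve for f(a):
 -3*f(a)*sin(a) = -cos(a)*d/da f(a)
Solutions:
 f(a) = C1/cos(a)^3


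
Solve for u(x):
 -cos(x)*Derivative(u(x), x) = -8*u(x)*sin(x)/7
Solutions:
 u(x) = C1/cos(x)^(8/7)


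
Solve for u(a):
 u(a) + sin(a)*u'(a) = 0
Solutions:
 u(a) = C1*sqrt(cos(a) + 1)/sqrt(cos(a) - 1)


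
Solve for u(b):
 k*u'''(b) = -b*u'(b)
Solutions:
 u(b) = C1 + Integral(C2*airyai(b*(-1/k)^(1/3)) + C3*airybi(b*(-1/k)^(1/3)), b)


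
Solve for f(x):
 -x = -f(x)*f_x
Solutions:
 f(x) = -sqrt(C1 + x^2)
 f(x) = sqrt(C1 + x^2)


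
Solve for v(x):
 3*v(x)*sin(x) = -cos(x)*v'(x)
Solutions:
 v(x) = C1*cos(x)^3


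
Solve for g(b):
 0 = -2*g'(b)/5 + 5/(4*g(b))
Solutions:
 g(b) = -sqrt(C1 + 25*b)/2
 g(b) = sqrt(C1 + 25*b)/2


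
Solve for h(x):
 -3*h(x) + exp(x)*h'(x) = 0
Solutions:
 h(x) = C1*exp(-3*exp(-x))


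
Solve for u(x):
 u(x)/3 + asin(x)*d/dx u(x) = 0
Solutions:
 u(x) = C1*exp(-Integral(1/asin(x), x)/3)


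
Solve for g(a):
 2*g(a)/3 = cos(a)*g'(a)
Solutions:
 g(a) = C1*(sin(a) + 1)^(1/3)/(sin(a) - 1)^(1/3)


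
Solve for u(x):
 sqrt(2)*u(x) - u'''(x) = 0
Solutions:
 u(x) = C3*exp(2^(1/6)*x) + (C1*sin(2^(1/6)*sqrt(3)*x/2) + C2*cos(2^(1/6)*sqrt(3)*x/2))*exp(-2^(1/6)*x/2)


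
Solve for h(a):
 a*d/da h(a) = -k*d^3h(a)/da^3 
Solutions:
 h(a) = C1 + Integral(C2*airyai(a*(-1/k)^(1/3)) + C3*airybi(a*(-1/k)^(1/3)), a)


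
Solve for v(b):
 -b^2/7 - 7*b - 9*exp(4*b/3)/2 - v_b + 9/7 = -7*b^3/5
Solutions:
 v(b) = C1 + 7*b^4/20 - b^3/21 - 7*b^2/2 + 9*b/7 - 27*exp(4*b/3)/8


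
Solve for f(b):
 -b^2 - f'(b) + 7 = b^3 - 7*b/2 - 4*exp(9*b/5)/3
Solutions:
 f(b) = C1 - b^4/4 - b^3/3 + 7*b^2/4 + 7*b + 20*exp(9*b/5)/27


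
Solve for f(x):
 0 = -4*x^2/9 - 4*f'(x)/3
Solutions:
 f(x) = C1 - x^3/9


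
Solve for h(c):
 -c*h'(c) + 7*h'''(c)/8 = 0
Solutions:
 h(c) = C1 + Integral(C2*airyai(2*7^(2/3)*c/7) + C3*airybi(2*7^(2/3)*c/7), c)


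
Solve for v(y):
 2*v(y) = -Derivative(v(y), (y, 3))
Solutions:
 v(y) = C3*exp(-2^(1/3)*y) + (C1*sin(2^(1/3)*sqrt(3)*y/2) + C2*cos(2^(1/3)*sqrt(3)*y/2))*exp(2^(1/3)*y/2)


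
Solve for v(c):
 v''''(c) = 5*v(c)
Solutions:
 v(c) = C1*exp(-5^(1/4)*c) + C2*exp(5^(1/4)*c) + C3*sin(5^(1/4)*c) + C4*cos(5^(1/4)*c)


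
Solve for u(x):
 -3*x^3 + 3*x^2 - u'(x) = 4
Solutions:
 u(x) = C1 - 3*x^4/4 + x^3 - 4*x


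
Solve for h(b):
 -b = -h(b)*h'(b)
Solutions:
 h(b) = -sqrt(C1 + b^2)
 h(b) = sqrt(C1 + b^2)


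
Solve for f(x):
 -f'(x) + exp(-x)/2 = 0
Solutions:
 f(x) = C1 - exp(-x)/2


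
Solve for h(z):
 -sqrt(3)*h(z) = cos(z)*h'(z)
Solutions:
 h(z) = C1*(sin(z) - 1)^(sqrt(3)/2)/(sin(z) + 1)^(sqrt(3)/2)


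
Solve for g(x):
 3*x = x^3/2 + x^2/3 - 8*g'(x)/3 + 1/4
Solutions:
 g(x) = C1 + 3*x^4/64 + x^3/24 - 9*x^2/16 + 3*x/32


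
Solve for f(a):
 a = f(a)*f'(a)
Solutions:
 f(a) = -sqrt(C1 + a^2)
 f(a) = sqrt(C1 + a^2)


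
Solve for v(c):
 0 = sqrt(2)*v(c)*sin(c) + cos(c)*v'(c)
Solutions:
 v(c) = C1*cos(c)^(sqrt(2))


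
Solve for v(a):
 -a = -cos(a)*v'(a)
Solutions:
 v(a) = C1 + Integral(a/cos(a), a)


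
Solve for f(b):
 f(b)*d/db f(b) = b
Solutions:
 f(b) = -sqrt(C1 + b^2)
 f(b) = sqrt(C1 + b^2)


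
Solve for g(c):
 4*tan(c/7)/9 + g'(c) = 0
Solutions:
 g(c) = C1 + 28*log(cos(c/7))/9


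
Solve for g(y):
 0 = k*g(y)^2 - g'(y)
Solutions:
 g(y) = -1/(C1 + k*y)


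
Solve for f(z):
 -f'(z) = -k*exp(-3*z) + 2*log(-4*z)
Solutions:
 f(z) = C1 - k*exp(-3*z)/3 - 2*z*log(-z) + 2*z*(1 - 2*log(2))


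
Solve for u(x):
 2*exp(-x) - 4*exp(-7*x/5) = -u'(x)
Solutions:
 u(x) = C1 + 2*exp(-x) - 20*exp(-7*x/5)/7


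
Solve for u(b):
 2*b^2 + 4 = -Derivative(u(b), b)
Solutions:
 u(b) = C1 - 2*b^3/3 - 4*b


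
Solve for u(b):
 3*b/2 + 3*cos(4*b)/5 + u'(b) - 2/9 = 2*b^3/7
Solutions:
 u(b) = C1 + b^4/14 - 3*b^2/4 + 2*b/9 - 3*sin(4*b)/20


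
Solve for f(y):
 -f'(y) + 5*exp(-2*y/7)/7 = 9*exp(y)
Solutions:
 f(y) = C1 - 9*exp(y) - 5*exp(-2*y/7)/2


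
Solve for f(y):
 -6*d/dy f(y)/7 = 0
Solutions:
 f(y) = C1


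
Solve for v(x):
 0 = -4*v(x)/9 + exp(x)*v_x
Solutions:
 v(x) = C1*exp(-4*exp(-x)/9)


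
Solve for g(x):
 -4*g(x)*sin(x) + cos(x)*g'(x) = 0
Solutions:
 g(x) = C1/cos(x)^4


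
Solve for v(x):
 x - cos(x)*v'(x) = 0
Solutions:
 v(x) = C1 + Integral(x/cos(x), x)


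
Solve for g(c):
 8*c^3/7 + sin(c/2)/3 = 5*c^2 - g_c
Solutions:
 g(c) = C1 - 2*c^4/7 + 5*c^3/3 + 2*cos(c/2)/3


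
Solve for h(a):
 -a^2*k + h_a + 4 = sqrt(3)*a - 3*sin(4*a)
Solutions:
 h(a) = C1 + a^3*k/3 + sqrt(3)*a^2/2 - 4*a + 3*cos(4*a)/4


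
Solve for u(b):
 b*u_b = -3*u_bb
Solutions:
 u(b) = C1 + C2*erf(sqrt(6)*b/6)


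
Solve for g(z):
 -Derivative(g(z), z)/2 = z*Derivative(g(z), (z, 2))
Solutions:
 g(z) = C1 + C2*sqrt(z)


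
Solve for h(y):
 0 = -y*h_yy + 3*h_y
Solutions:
 h(y) = C1 + C2*y^4


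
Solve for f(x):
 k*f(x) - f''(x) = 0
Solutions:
 f(x) = C1*exp(-sqrt(k)*x) + C2*exp(sqrt(k)*x)


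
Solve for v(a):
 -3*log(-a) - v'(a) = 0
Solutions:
 v(a) = C1 - 3*a*log(-a) + 3*a


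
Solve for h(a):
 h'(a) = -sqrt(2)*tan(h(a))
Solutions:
 h(a) = pi - asin(C1*exp(-sqrt(2)*a))
 h(a) = asin(C1*exp(-sqrt(2)*a))


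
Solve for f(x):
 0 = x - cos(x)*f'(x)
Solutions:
 f(x) = C1 + Integral(x/cos(x), x)


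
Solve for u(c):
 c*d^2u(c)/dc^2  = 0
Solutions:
 u(c) = C1 + C2*c


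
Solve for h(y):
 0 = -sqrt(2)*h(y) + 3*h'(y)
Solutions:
 h(y) = C1*exp(sqrt(2)*y/3)


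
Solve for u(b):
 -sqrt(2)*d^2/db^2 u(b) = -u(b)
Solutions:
 u(b) = C1*exp(-2^(3/4)*b/2) + C2*exp(2^(3/4)*b/2)


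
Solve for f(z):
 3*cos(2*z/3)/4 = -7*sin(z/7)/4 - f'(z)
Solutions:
 f(z) = C1 - 9*sin(2*z/3)/8 + 49*cos(z/7)/4


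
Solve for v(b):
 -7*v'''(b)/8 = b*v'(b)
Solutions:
 v(b) = C1 + Integral(C2*airyai(-2*7^(2/3)*b/7) + C3*airybi(-2*7^(2/3)*b/7), b)


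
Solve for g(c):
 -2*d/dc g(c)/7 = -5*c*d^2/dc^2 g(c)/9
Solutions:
 g(c) = C1 + C2*c^(53/35)


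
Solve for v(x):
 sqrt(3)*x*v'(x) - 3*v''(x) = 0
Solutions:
 v(x) = C1 + C2*erfi(sqrt(2)*3^(3/4)*x/6)


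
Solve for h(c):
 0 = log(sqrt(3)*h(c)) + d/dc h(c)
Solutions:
 2*Integral(1/(2*log(_y) + log(3)), (_y, h(c))) = C1 - c


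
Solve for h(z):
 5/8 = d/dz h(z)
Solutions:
 h(z) = C1 + 5*z/8


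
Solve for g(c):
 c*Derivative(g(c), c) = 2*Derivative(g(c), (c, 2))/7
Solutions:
 g(c) = C1 + C2*erfi(sqrt(7)*c/2)


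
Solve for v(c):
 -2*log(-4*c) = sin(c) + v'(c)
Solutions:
 v(c) = C1 - 2*c*log(-c) - 4*c*log(2) + 2*c + cos(c)


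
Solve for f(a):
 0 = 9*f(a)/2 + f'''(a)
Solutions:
 f(a) = C3*exp(-6^(2/3)*a/2) + (C1*sin(3*2^(2/3)*3^(1/6)*a/4) + C2*cos(3*2^(2/3)*3^(1/6)*a/4))*exp(6^(2/3)*a/4)


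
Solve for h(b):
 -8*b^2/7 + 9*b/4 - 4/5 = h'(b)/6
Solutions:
 h(b) = C1 - 16*b^3/7 + 27*b^2/4 - 24*b/5


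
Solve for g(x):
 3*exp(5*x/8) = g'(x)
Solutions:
 g(x) = C1 + 24*exp(5*x/8)/5


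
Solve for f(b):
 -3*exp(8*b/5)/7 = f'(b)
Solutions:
 f(b) = C1 - 15*exp(8*b/5)/56


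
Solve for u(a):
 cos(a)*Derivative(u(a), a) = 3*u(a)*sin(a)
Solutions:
 u(a) = C1/cos(a)^3


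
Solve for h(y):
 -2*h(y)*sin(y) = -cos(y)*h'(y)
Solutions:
 h(y) = C1/cos(y)^2


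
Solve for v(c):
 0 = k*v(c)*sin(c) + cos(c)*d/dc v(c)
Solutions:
 v(c) = C1*exp(k*log(cos(c)))


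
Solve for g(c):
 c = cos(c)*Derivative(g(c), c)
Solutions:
 g(c) = C1 + Integral(c/cos(c), c)


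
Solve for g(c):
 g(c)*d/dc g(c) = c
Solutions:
 g(c) = -sqrt(C1 + c^2)
 g(c) = sqrt(C1 + c^2)


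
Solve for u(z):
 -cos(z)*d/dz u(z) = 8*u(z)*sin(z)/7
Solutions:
 u(z) = C1*cos(z)^(8/7)


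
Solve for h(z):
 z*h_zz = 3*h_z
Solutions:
 h(z) = C1 + C2*z^4


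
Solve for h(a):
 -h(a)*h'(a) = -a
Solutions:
 h(a) = -sqrt(C1 + a^2)
 h(a) = sqrt(C1 + a^2)


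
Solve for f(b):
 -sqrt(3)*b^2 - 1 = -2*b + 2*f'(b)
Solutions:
 f(b) = C1 - sqrt(3)*b^3/6 + b^2/2 - b/2


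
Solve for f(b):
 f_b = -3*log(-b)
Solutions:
 f(b) = C1 - 3*b*log(-b) + 3*b


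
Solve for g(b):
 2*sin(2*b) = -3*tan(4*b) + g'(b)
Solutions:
 g(b) = C1 - 3*log(cos(4*b))/4 - cos(2*b)


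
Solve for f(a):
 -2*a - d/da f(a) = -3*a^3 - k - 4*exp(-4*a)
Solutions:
 f(a) = C1 + 3*a^4/4 - a^2 + a*k - exp(-4*a)


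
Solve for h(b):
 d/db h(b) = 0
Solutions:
 h(b) = C1


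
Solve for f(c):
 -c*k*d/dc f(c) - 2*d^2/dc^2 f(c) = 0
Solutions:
 f(c) = Piecewise((-sqrt(pi)*C1*erf(c*sqrt(k)/2)/sqrt(k) - C2, (k > 0) | (k < 0)), (-C1*c - C2, True))


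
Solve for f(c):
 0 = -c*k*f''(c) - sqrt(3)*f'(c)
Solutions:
 f(c) = C1 + c^(((re(k) - sqrt(3))*re(k) + im(k)^2)/(re(k)^2 + im(k)^2))*(C2*sin(sqrt(3)*log(c)*Abs(im(k))/(re(k)^2 + im(k)^2)) + C3*cos(sqrt(3)*log(c)*im(k)/(re(k)^2 + im(k)^2)))


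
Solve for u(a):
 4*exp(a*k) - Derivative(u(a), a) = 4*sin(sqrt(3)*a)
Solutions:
 u(a) = C1 + 4*sqrt(3)*cos(sqrt(3)*a)/3 + 4*exp(a*k)/k


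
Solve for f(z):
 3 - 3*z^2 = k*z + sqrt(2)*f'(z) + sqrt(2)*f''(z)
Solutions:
 f(z) = C1 + C2*exp(-z) - sqrt(2)*k*z^2/4 + sqrt(2)*k*z/2 - sqrt(2)*z^3/2 + 3*sqrt(2)*z^2/2 - 3*sqrt(2)*z/2


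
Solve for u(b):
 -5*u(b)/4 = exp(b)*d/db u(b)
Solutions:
 u(b) = C1*exp(5*exp(-b)/4)


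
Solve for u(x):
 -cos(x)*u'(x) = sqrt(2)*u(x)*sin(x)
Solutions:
 u(x) = C1*cos(x)^(sqrt(2))


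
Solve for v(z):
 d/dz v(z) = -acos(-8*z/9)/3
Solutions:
 v(z) = C1 - z*acos(-8*z/9)/3 - sqrt(81 - 64*z^2)/24


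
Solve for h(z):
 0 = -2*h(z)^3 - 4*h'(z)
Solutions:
 h(z) = -sqrt(-1/(C1 - z))
 h(z) = sqrt(-1/(C1 - z))


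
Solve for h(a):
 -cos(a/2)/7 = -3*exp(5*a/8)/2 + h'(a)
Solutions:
 h(a) = C1 + 12*exp(5*a/8)/5 - 2*sin(a/2)/7


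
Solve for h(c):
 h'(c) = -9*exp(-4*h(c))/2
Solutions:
 h(c) = log(-I*(C1 - 18*c)^(1/4))
 h(c) = log(I*(C1 - 18*c)^(1/4))
 h(c) = log(-(C1 - 18*c)^(1/4))
 h(c) = log(C1 - 18*c)/4


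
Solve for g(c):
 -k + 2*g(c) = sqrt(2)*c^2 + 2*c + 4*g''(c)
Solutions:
 g(c) = C1*exp(-sqrt(2)*c/2) + C2*exp(sqrt(2)*c/2) + sqrt(2)*c^2/2 + c + k/2 + 2*sqrt(2)


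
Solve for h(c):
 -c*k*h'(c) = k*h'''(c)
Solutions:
 h(c) = C1 + Integral(C2*airyai(-c) + C3*airybi(-c), c)


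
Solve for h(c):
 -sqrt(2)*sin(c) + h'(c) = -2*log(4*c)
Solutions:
 h(c) = C1 - 2*c*log(c) - 4*c*log(2) + 2*c - sqrt(2)*cos(c)


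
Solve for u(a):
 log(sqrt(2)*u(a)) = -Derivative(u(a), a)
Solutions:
 2*Integral(1/(2*log(_y) + log(2)), (_y, u(a))) = C1 - a


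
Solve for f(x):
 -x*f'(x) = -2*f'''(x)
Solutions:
 f(x) = C1 + Integral(C2*airyai(2^(2/3)*x/2) + C3*airybi(2^(2/3)*x/2), x)


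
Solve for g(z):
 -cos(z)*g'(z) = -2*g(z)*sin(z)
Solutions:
 g(z) = C1/cos(z)^2


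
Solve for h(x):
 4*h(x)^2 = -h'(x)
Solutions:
 h(x) = 1/(C1 + 4*x)


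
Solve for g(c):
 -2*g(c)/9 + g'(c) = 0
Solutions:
 g(c) = C1*exp(2*c/9)


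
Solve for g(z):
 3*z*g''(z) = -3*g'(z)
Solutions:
 g(z) = C1 + C2*log(z)


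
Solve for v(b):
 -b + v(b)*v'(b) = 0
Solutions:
 v(b) = -sqrt(C1 + b^2)
 v(b) = sqrt(C1 + b^2)


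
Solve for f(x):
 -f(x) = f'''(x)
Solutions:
 f(x) = C3*exp(-x) + (C1*sin(sqrt(3)*x/2) + C2*cos(sqrt(3)*x/2))*exp(x/2)


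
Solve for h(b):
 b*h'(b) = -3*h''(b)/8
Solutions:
 h(b) = C1 + C2*erf(2*sqrt(3)*b/3)


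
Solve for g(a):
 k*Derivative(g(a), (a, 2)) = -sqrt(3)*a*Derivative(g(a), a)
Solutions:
 g(a) = C1 + C2*sqrt(k)*erf(sqrt(2)*3^(1/4)*a*sqrt(1/k)/2)


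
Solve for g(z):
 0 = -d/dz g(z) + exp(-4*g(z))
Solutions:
 g(z) = log(-I*(C1 + 4*z)^(1/4))
 g(z) = log(I*(C1 + 4*z)^(1/4))
 g(z) = log(-(C1 + 4*z)^(1/4))
 g(z) = log(C1 + 4*z)/4


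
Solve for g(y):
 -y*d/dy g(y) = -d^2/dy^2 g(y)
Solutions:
 g(y) = C1 + C2*erfi(sqrt(2)*y/2)


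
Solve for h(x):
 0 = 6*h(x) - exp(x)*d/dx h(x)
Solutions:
 h(x) = C1*exp(-6*exp(-x))


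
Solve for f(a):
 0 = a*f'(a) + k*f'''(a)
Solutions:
 f(a) = C1 + Integral(C2*airyai(a*(-1/k)^(1/3)) + C3*airybi(a*(-1/k)^(1/3)), a)


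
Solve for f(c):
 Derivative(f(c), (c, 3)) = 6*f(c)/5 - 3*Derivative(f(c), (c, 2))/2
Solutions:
 f(c) = C1*exp(-c*(5*5^(1/3)/(4*sqrt(21) + 19)^(1/3) + 5^(2/3)*(4*sqrt(21) + 19)^(1/3) + 10)/20)*sin(sqrt(3)*5^(1/3)*c*(-5^(1/3)*(4*sqrt(21) + 19)^(1/3) + 5/(4*sqrt(21) + 19)^(1/3))/20) + C2*exp(-c*(5*5^(1/3)/(4*sqrt(21) + 19)^(1/3) + 5^(2/3)*(4*sqrt(21) + 19)^(1/3) + 10)/20)*cos(sqrt(3)*5^(1/3)*c*(-5^(1/3)*(4*sqrt(21) + 19)^(1/3) + 5/(4*sqrt(21) + 19)^(1/3))/20) + C3*exp(c*(-5 + 5*5^(1/3)/(4*sqrt(21) + 19)^(1/3) + 5^(2/3)*(4*sqrt(21) + 19)^(1/3))/10)


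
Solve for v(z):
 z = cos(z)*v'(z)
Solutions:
 v(z) = C1 + Integral(z/cos(z), z)


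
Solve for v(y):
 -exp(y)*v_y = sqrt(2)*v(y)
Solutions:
 v(y) = C1*exp(sqrt(2)*exp(-y))


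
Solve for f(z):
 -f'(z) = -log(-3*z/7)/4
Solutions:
 f(z) = C1 + z*log(-z)/4 + z*(-log(7) - 1 + log(3))/4


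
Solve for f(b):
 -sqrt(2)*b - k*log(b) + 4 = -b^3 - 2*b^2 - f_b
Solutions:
 f(b) = C1 - b^4/4 - 2*b^3/3 + sqrt(2)*b^2/2 + b*k*log(b) - b*k - 4*b


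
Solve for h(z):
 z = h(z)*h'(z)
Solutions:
 h(z) = -sqrt(C1 + z^2)
 h(z) = sqrt(C1 + z^2)


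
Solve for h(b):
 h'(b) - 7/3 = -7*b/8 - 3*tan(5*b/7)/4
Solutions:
 h(b) = C1 - 7*b^2/16 + 7*b/3 + 21*log(cos(5*b/7))/20


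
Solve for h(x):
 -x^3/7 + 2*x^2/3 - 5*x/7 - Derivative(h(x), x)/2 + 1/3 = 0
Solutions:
 h(x) = C1 - x^4/14 + 4*x^3/9 - 5*x^2/7 + 2*x/3


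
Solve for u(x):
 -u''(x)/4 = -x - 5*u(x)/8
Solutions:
 u(x) = C1*exp(-sqrt(10)*x/2) + C2*exp(sqrt(10)*x/2) - 8*x/5


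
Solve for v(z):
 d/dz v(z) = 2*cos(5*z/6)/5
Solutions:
 v(z) = C1 + 12*sin(5*z/6)/25


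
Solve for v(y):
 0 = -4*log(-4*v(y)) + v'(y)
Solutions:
 -Integral(1/(log(-_y) + 2*log(2)), (_y, v(y)))/4 = C1 - y


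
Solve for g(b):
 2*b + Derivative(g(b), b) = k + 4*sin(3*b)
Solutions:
 g(b) = C1 - b^2 + b*k - 4*cos(3*b)/3


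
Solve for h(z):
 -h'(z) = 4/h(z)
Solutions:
 h(z) = -sqrt(C1 - 8*z)
 h(z) = sqrt(C1 - 8*z)


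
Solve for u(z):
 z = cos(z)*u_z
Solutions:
 u(z) = C1 + Integral(z/cos(z), z)


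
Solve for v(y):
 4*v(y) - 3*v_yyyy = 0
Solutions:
 v(y) = C1*exp(-sqrt(2)*3^(3/4)*y/3) + C2*exp(sqrt(2)*3^(3/4)*y/3) + C3*sin(sqrt(2)*3^(3/4)*y/3) + C4*cos(sqrt(2)*3^(3/4)*y/3)


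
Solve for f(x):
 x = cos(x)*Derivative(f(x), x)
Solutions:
 f(x) = C1 + Integral(x/cos(x), x)


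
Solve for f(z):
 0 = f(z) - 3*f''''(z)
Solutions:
 f(z) = C1*exp(-3^(3/4)*z/3) + C2*exp(3^(3/4)*z/3) + C3*sin(3^(3/4)*z/3) + C4*cos(3^(3/4)*z/3)


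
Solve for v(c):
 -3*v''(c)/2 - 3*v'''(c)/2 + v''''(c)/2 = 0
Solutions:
 v(c) = C1 + C2*c + C3*exp(c*(3 - sqrt(21))/2) + C4*exp(c*(3 + sqrt(21))/2)


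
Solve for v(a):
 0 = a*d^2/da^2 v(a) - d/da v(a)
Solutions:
 v(a) = C1 + C2*a^2


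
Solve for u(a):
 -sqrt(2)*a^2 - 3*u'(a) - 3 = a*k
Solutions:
 u(a) = C1 - sqrt(2)*a^3/9 - a^2*k/6 - a


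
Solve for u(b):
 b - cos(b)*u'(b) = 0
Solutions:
 u(b) = C1 + Integral(b/cos(b), b)


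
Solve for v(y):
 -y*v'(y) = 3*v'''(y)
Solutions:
 v(y) = C1 + Integral(C2*airyai(-3^(2/3)*y/3) + C3*airybi(-3^(2/3)*y/3), y)


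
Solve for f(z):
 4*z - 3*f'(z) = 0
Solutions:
 f(z) = C1 + 2*z^2/3


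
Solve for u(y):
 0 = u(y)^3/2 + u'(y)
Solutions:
 u(y) = -sqrt(-1/(C1 - y))
 u(y) = sqrt(-1/(C1 - y))


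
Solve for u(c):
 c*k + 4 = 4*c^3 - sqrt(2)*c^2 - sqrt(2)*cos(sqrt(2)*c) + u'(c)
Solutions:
 u(c) = C1 - c^4 + sqrt(2)*c^3/3 + c^2*k/2 + 4*c + sin(sqrt(2)*c)
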